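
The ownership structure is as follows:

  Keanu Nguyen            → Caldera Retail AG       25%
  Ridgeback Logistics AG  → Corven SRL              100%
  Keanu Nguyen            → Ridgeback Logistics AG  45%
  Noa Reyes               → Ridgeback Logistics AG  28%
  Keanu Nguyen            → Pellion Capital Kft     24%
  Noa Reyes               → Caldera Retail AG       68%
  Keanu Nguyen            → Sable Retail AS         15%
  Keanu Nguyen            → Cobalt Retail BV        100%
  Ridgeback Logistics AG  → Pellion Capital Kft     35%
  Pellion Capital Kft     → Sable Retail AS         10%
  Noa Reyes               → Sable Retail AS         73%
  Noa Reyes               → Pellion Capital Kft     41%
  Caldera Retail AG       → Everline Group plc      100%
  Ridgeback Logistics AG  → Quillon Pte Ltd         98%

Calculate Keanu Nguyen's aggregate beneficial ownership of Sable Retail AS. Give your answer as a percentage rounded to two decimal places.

18.98%

Keanu reaches Sable along 3 paths.
Direct stake: 15% = 15%.
Via Pellion: 24% × 10% = 2.4%.
Via Ridgeback → Pellion: 45% × 35% × 10% = 1.575%.
Total: 15% + 2.4% + 1.575% = 18.975%.
Rounded: 18.98%.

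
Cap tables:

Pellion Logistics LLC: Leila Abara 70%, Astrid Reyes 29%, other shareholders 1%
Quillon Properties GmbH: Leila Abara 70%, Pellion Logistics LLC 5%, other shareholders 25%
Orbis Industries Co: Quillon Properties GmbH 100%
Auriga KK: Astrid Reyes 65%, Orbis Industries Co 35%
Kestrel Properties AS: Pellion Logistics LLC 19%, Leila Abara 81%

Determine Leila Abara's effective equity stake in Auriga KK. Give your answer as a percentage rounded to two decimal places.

25.73%

Leila reaches Auriga along 2 paths.
Via Quillon → Orbis: 70% × 100% × 35% = 24.5%.
Via Pellion → Quillon → Orbis: 70% × 5% × 100% × 35% = 1.225%.
Total: 24.5% + 1.225% = 25.725%.
Rounded: 25.73%.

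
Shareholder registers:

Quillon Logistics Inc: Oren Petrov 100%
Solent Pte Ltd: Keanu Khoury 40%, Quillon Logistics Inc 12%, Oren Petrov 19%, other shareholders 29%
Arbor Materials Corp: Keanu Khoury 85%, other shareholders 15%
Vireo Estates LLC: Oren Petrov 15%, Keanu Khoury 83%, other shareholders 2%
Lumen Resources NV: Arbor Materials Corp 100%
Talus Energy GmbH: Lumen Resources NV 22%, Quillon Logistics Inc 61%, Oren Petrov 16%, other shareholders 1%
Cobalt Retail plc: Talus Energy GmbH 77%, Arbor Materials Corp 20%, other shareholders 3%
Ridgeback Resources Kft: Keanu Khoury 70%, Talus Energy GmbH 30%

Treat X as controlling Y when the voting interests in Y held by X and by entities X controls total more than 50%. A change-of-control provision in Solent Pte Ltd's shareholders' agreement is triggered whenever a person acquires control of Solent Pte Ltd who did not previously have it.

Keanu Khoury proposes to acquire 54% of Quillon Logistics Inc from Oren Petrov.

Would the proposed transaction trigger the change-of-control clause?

The purchase adds only to Keanu's holdings (Oren's stake shrinks), so Keanu is the only person who could newly come to control Solent.
Keanu holds 85% of Arbor, so Keanu controls Arbor.
Keanu holds 83% of Vireo, so Keanu controls Vireo.
Arbor holds 100% of Lumen, so Keanu controls Lumen.
Keanu holds 70% of Ridgeback, so Keanu controls Ridgeback.
In Solent, Keanu's side holds only 40%, not > 50%.
So before the transaction, Keanu does not control Solent.
After the purchase, Keanu holds 54% of Quillon directly, and Oren's stake falls to 46%.
Keanu holds 54% of Quillon, so Keanu controls Quillon.
Keanu and Quillon together hold 40% + 12% = 52% of Solent, so Keanu controls Solent.
Keanu did not control Solent before and does after, so the clause is triggered.

Yes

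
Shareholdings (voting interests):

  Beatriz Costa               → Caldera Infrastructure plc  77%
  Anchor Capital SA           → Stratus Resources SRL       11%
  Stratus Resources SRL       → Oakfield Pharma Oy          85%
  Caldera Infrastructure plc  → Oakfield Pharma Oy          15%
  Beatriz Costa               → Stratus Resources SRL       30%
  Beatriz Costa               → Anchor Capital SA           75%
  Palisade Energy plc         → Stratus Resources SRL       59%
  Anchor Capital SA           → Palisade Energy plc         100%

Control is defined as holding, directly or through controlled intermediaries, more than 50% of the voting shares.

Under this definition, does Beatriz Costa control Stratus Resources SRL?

Yes

Beatriz holds 75% of Anchor, so Beatriz controls Anchor.
Anchor holds 100% of Palisade, so Beatriz controls Palisade.
Anchor and Beatriz and Palisade together hold 11% + 30% + 59% = 100% of Stratus, so Beatriz controls Stratus.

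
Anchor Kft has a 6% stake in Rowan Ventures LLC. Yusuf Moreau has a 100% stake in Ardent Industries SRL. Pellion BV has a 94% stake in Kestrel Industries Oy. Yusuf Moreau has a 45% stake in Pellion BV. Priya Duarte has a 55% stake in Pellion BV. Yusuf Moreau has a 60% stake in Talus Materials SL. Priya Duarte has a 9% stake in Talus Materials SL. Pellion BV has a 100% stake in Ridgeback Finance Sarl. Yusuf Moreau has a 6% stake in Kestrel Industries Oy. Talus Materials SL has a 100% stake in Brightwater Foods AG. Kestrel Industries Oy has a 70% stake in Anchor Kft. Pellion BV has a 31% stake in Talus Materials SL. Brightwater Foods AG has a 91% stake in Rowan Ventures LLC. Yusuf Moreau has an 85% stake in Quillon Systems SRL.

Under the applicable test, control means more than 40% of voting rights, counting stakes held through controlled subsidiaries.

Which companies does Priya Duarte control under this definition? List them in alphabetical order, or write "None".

Anchor Kft, Kestrel Industries Oy, Pellion BV, Ridgeback Finance Sarl

Priya holds 55% of Pellion, so Priya controls Pellion.
Pellion holds 94% of Kestrel, so Priya controls Kestrel.
Kestrel holds 70% of Anchor, so Priya controls Anchor.
Pellion holds 100% of Ridgeback, so Priya controls Ridgeback.
No other company's threshold is met.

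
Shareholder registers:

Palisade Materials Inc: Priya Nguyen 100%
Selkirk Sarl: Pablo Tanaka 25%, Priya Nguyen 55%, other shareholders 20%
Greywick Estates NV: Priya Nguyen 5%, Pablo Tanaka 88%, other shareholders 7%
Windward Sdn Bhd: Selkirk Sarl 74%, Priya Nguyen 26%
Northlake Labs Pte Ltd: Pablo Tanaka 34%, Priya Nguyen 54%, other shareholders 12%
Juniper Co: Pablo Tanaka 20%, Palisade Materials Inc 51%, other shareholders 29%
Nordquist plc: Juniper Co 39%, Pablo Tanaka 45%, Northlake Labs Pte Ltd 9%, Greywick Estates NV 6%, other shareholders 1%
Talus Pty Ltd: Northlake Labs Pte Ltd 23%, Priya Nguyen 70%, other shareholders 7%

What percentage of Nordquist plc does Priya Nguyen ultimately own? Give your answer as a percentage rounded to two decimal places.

Priya reaches Nordquist along 3 paths.
Via Palisade → Juniper: 100% × 51% × 39% = 19.89%.
Via Northlake: 54% × 9% = 4.86%.
Via Greywick: 5% × 6% = 0.3%.
Total: 19.89% + 4.86% + 0.3% = 25.05%.

25.05%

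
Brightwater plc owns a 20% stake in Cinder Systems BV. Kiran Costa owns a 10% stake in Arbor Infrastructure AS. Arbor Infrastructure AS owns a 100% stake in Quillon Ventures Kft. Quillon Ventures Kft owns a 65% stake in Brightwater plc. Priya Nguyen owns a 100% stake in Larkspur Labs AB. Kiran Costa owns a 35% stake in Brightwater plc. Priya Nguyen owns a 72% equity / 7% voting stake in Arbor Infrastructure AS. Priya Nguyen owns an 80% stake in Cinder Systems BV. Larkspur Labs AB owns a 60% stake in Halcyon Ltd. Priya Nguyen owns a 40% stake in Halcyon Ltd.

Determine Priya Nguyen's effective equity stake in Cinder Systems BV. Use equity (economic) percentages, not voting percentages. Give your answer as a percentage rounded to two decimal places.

Priya reaches Cinder along 2 paths.
Direct stake: 80% = 80%.
Via Arbor → Quillon → Brightwater: 72% × 100% × 65% × 20% = 9.36%.
Total: 80% + 9.36% = 89.36%.

89.36%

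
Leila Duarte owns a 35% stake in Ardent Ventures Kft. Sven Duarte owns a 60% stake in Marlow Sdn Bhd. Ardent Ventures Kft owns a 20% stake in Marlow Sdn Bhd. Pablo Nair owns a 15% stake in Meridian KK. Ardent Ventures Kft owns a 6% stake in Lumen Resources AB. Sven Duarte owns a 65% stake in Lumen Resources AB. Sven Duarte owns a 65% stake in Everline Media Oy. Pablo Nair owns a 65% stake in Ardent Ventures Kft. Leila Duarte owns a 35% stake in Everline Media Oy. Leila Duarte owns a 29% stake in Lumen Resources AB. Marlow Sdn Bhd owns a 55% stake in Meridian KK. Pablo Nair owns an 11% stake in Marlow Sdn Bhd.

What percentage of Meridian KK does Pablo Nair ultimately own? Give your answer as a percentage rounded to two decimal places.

28.20%

Pablo reaches Meridian along 3 paths.
Via Ardent → Marlow: 65% × 20% × 55% = 7.15%.
Via Marlow: 11% × 55% = 6.05%.
Direct stake: 15% = 15%.
Total: 7.15% + 6.05% + 15% = 28.2%.
Rounded: 28.20%.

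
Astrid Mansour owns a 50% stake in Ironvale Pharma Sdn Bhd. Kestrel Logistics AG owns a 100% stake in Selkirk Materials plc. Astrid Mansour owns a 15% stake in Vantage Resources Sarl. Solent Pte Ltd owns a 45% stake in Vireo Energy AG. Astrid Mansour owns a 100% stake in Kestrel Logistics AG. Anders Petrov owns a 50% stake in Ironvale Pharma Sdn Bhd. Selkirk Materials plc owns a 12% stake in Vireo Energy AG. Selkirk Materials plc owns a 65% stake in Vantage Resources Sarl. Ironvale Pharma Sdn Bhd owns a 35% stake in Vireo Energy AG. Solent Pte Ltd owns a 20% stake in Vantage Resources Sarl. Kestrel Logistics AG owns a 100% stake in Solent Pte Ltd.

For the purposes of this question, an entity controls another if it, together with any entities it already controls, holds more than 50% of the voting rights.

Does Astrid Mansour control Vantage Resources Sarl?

Yes

Astrid holds 100% of Kestrel, so Astrid controls Kestrel.
Kestrel holds 100% of Selkirk, so Astrid controls Selkirk.
Kestrel holds 100% of Solent, so Astrid controls Solent.
Astrid and Selkirk and Solent together hold 15% + 65% + 20% = 100% of Vantage, so Astrid controls Vantage.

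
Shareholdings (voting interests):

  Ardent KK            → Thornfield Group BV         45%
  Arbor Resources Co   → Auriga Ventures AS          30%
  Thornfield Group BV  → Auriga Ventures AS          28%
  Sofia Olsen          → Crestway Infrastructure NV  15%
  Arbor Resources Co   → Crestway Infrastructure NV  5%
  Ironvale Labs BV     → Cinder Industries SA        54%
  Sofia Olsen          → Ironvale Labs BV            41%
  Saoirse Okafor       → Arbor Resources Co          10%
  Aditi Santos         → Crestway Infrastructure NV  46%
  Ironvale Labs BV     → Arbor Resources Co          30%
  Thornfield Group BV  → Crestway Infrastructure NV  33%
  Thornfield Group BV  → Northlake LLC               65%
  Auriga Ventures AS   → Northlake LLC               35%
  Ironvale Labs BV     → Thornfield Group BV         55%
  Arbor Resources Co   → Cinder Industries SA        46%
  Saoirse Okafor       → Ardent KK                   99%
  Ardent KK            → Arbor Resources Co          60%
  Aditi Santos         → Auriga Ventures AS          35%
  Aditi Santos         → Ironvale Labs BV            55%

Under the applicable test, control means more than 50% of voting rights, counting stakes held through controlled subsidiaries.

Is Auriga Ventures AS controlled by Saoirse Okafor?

No

Saoirse holds 99% of Ardent, so Saoirse controls Ardent.
Ardent and Saoirse together hold 60% + 10% = 70% of Arbor, so Saoirse controls Arbor.
In Auriga, Saoirse's side holds only 30%, not > 50%.
So Saoirse does not control Auriga.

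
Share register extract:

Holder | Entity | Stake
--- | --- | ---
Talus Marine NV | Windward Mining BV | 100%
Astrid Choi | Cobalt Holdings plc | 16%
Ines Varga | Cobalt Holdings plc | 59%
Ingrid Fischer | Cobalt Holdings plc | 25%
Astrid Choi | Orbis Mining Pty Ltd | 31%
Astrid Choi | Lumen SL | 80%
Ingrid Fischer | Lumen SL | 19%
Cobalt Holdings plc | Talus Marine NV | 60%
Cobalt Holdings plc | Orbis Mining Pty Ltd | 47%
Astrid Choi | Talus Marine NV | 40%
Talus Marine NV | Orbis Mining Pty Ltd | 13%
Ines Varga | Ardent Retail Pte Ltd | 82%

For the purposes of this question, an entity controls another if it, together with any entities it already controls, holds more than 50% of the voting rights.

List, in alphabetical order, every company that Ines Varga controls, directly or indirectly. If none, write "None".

Ardent Retail Pte Ltd, Cobalt Holdings plc, Orbis Mining Pty Ltd, Talus Marine NV, Windward Mining BV

Ines holds 59% of Cobalt, so Ines controls Cobalt.
Ines holds 82% of Ardent, so Ines controls Ardent.
Cobalt holds 60% of Talus, so Ines controls Talus.
Cobalt and Talus together hold 47% + 13% = 60% of Orbis, so Ines controls Orbis.
Talus holds 100% of Windward, so Ines controls Windward.
No other company's threshold is met.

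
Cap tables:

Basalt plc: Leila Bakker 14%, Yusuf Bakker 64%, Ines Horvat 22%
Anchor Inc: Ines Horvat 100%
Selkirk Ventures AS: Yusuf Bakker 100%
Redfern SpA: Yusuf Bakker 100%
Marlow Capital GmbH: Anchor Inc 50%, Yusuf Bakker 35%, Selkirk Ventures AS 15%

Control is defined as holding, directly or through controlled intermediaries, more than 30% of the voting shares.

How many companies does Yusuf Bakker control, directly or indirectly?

Yusuf holds 64% of Basalt, so Yusuf controls Basalt.
Yusuf holds 100% of Selkirk, so Yusuf controls Selkirk.
Yusuf holds 100% of Redfern, so Yusuf controls Redfern.
Yusuf and Selkirk together hold 35% + 15% = 50% of Marlow, so Yusuf controls Marlow.
No other company's threshold is met.
Yusuf controls 4 companies.

4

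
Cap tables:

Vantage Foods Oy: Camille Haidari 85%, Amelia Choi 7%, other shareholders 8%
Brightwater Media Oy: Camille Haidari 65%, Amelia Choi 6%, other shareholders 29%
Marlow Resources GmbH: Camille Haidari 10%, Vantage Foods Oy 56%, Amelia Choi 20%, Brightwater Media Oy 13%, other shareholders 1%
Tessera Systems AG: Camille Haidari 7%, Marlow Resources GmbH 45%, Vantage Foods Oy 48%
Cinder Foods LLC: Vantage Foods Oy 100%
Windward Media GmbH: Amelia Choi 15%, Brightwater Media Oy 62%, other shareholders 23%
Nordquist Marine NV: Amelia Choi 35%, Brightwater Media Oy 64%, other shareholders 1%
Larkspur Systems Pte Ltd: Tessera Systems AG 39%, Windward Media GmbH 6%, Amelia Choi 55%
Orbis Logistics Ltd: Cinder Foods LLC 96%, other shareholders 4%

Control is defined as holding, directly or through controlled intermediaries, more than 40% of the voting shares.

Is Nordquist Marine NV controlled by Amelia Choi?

Amelia holds 55% of Larkspur, so Amelia controls Larkspur.
In Nordquist, Amelia's side holds only 35%, not > 40%.
So Amelia does not control Nordquist.

No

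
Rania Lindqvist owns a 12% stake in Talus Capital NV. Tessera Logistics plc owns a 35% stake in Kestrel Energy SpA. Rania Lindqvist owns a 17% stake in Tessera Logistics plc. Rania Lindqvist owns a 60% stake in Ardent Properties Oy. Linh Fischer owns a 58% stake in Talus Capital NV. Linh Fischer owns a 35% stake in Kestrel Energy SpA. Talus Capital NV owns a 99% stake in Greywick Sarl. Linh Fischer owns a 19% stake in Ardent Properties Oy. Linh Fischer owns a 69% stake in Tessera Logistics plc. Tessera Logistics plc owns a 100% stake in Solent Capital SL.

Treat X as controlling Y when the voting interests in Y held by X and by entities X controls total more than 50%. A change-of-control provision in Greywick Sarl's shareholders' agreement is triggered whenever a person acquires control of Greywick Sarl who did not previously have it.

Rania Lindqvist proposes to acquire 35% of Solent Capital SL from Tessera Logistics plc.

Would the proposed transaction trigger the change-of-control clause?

No

The purchase adds only to Rania's holdings (Tessera's stake shrinks), so Rania is the only person who could newly come to control Greywick.
Rania holds 60% of Ardent, so Rania controls Ardent.
Neither Rania nor any entity Rania controls holds any voting interest in Greywick.
So before the transaction, Rania does not control Greywick.
After the purchase, Rania holds 35% of Solent directly, and Tessera's stake falls to 65%.
Rania's side now holds 35% of Solent, not > 50%, so Rania still does not control Solent.
After the transaction, neither Rania nor any entity Rania controls holds a voting interest in Greywick, so Rania still does not control it.
No new person acquires control, so the clause is not triggered.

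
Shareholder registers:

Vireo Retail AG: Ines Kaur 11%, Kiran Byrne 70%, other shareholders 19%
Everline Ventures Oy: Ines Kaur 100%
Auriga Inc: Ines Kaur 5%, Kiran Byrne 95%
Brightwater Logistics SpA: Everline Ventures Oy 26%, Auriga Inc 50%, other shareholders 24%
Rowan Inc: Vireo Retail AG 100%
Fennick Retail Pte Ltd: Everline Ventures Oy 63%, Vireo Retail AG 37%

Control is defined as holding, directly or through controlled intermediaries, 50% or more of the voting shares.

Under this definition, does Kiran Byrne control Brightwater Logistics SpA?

Kiran holds 95% of Auriga, so Kiran controls Auriga.
Auriga holds 50% of Brightwater, so Kiran controls Brightwater.

Yes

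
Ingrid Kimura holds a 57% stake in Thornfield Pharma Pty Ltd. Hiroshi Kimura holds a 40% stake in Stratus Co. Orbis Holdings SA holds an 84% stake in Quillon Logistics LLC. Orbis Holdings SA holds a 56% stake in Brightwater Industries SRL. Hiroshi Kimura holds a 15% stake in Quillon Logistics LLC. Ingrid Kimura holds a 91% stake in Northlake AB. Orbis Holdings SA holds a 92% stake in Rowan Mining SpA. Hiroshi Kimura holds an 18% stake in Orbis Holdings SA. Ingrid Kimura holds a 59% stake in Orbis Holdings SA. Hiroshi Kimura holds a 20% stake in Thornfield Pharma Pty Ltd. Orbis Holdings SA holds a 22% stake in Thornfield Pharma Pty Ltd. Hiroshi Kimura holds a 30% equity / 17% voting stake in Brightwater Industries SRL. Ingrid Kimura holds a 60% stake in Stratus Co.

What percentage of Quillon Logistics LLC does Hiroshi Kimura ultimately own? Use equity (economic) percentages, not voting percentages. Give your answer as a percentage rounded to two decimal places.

Hiroshi reaches Quillon along 2 paths.
Via Orbis: 18% × 84% = 15.12%.
Direct stake: 15% = 15%.
Total: 15.12% + 15% = 30.12%.

30.12%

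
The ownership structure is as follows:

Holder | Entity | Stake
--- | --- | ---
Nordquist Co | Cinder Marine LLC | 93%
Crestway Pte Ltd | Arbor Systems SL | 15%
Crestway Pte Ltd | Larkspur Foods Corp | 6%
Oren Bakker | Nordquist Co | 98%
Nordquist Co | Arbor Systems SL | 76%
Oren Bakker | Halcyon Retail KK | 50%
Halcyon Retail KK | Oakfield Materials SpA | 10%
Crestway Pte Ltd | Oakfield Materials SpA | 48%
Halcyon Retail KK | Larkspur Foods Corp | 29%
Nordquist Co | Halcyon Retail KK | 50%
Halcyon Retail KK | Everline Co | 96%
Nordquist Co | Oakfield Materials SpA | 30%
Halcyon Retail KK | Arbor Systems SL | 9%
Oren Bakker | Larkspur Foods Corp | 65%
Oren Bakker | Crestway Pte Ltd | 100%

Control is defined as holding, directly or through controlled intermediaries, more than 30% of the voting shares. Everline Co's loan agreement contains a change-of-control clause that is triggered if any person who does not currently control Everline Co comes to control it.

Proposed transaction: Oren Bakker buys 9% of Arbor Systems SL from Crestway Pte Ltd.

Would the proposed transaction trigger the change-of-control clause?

The purchase adds only to Oren's holdings (Crestway's stake shrinks), so Oren is the only person who could newly come to control Everline.
Oren holds 98% of Nordquist, so Oren controls Nordquist.
Oren and Nordquist together hold 50% + 50% = 100% of Halcyon, so Oren controls Halcyon.
Halcyon holds 96% of Everline, so Oren controls Everline.
So Oren already controls Everline before the transaction.
After the purchase, Oren holds 9% of Arbor directly, and Crestway's stake falls to 6%.
Oren controlled Everline already, so this is not a new person acquiring control; every other person's position is unchanged or reduced.
No new person acquires control, so the clause is not triggered.

No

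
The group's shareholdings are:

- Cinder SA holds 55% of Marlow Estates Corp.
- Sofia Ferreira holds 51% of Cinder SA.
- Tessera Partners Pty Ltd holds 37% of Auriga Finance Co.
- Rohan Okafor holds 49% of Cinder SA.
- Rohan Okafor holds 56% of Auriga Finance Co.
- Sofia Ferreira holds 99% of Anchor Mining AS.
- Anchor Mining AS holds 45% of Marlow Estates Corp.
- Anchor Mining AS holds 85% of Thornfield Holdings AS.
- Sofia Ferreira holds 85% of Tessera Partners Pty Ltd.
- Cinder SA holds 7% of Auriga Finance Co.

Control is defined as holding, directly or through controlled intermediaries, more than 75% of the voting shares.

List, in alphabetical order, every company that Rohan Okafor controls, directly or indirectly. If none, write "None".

None

Rohan's largest direct stake is 56% in Auriga, which does not meet the threshold.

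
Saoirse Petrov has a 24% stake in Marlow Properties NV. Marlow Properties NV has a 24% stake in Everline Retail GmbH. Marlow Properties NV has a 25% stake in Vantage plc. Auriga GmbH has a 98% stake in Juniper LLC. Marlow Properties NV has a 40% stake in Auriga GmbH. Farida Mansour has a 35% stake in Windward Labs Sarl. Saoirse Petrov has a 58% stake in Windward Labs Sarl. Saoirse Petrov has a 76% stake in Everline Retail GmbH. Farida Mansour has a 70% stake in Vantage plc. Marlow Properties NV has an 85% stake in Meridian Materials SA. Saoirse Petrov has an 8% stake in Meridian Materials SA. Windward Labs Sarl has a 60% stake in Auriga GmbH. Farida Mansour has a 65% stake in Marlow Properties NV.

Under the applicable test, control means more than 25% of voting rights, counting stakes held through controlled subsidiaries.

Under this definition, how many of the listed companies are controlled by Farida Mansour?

6

Farida holds 35% of Windward, so Farida controls Windward.
Farida holds 65% of Marlow, so Farida controls Marlow.
Marlow and Windward together hold 40% + 60% = 100% of Auriga, so Farida controls Auriga.
Marlow holds 85% of Meridian, so Farida controls Meridian.
Marlow and Farida together hold 25% + 70% = 95% of Vantage, so Farida controls Vantage.
Auriga holds 98% of Juniper, so Farida controls Juniper.
No other company's threshold is met.
Farida controls 6 companies.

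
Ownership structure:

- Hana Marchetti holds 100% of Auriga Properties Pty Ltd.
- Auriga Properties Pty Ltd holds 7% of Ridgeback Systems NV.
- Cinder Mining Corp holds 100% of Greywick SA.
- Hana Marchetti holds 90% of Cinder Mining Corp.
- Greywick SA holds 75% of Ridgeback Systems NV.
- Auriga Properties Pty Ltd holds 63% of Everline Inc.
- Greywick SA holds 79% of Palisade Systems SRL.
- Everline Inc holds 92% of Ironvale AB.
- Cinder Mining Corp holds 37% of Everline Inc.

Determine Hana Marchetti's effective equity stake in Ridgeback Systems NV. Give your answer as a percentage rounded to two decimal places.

Hana reaches Ridgeback along 2 paths.
Via Cinder → Greywick: 90% × 100% × 75% = 67.5%.
Via Auriga: 100% × 7% = 7%.
Total: 67.5% + 7% = 74.5%.
Rounded: 74.50%.

74.50%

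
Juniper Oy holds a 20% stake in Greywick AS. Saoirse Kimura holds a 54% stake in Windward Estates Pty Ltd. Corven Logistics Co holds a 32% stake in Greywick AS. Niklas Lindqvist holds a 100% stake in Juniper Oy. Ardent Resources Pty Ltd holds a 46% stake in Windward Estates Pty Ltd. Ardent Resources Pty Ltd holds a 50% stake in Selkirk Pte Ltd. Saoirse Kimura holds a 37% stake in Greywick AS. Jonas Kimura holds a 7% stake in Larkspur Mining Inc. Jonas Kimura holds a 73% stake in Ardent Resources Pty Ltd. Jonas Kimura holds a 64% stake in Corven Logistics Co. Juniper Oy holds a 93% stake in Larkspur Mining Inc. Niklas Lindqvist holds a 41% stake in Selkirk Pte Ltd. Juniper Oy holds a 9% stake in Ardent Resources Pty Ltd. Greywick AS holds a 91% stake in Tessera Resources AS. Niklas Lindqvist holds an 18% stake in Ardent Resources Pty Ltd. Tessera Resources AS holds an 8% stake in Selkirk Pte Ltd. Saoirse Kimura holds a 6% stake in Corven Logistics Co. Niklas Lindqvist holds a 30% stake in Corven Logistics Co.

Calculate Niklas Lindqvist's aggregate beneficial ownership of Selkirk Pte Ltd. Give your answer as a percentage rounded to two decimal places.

56.65%

Niklas reaches Selkirk along 5 paths.
Via Ardent: 18% × 50% = 9%.
Via Juniper → Ardent: 100% × 9% × 50% = 4.5%.
Via Juniper → Greywick → Tessera: 100% × 20% × 91% × 8% = 1.456%.
Via Corven → Greywick → Tessera: 30% × 32% × 91% × 8% = 0.69888%.
Direct stake: 41% = 41%.
Total: 9% + 4.5% + 1.456% + 0.69888% + 41% = 56.65488%.
Rounded: 56.65%.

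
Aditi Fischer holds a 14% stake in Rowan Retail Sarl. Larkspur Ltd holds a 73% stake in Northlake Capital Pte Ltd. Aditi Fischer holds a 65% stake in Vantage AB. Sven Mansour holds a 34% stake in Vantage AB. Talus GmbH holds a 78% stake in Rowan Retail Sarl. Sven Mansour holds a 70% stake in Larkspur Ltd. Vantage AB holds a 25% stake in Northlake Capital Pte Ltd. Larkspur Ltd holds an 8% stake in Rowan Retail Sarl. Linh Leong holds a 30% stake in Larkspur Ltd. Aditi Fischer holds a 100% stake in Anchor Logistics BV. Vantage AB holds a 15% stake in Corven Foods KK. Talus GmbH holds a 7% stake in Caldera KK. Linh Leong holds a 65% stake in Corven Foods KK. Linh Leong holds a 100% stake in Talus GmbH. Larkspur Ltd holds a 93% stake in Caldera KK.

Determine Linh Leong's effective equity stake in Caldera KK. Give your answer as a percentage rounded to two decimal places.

34.90%

Linh reaches Caldera along 2 paths.
Via Talus: 100% × 7% = 7%.
Via Larkspur: 30% × 93% = 27.9%.
Total: 7% + 27.9% = 34.9%.
Rounded: 34.90%.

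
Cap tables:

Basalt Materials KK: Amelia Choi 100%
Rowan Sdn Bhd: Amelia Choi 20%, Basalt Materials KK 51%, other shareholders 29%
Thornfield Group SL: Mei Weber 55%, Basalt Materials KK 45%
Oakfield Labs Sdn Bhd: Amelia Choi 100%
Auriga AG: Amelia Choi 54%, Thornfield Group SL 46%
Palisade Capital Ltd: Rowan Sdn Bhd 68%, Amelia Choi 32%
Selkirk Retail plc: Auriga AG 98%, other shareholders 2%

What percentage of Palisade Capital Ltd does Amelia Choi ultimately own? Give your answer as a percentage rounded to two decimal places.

Amelia reaches Palisade along 3 paths.
Via Rowan: 20% × 68% = 13.6%.
Via Basalt → Rowan: 100% × 51% × 68% = 34.68%.
Direct stake: 32% = 32%.
Total: 13.6% + 34.68% + 32% = 80.28%.

80.28%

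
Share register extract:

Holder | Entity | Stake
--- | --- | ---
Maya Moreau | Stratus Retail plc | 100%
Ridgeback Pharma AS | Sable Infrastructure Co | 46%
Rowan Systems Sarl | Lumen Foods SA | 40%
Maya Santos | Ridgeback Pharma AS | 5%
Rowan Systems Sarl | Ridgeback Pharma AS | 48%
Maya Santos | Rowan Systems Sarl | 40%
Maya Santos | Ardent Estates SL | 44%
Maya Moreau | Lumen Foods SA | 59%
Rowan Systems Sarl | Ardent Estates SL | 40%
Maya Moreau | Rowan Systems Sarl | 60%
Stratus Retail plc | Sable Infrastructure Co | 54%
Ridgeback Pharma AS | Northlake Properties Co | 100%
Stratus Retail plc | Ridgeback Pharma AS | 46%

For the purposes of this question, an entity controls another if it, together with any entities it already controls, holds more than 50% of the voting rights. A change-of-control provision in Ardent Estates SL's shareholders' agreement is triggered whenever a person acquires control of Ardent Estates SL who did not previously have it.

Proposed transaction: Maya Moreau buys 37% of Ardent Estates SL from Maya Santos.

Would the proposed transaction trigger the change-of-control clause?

The purchase adds only to Maya Moreau's holdings (Maya Santos's stake shrinks), so Maya Moreau is the only person who could newly come to control Ardent.
Maya Moreau holds 60% of Rowan, so Maya Moreau controls Rowan.
Maya Moreau holds 100% of Stratus, so Maya Moreau controls Stratus.
Rowan and Stratus together hold 48% + 46% = 94% of Ridgeback, so Maya Moreau controls Ridgeback.
Ridgeback and Stratus together hold 46% + 54% = 100% of Sable, so Maya Moreau controls Sable.
Maya Moreau and Rowan together hold 59% + 40% = 99% of Lumen, so Maya Moreau controls Lumen.
Ridgeback holds 100% of Northlake, so Maya Moreau controls Northlake.
In Ardent, Maya Moreau's side holds only 40%, not > 50%.
So before the transaction, Maya Moreau does not control Ardent.
After the purchase, Maya Moreau holds 37% of Ardent directly, and Maya Santos's stake falls to 7%.
Rowan and Maya Moreau together hold 40% + 37% = 77% of Ardent, so Maya Moreau controls Ardent.
Maya Moreau did not control Ardent before and does after, so the clause is triggered.

Yes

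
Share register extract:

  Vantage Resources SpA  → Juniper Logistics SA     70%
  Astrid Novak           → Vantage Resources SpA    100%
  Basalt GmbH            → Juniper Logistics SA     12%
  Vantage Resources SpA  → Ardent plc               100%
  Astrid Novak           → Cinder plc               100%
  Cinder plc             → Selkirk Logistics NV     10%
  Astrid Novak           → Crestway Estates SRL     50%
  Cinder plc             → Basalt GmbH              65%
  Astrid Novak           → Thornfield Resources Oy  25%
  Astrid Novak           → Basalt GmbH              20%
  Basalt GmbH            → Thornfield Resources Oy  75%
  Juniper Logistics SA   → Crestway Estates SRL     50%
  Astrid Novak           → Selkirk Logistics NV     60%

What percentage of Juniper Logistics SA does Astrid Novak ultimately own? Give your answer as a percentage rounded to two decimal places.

80.20%

Astrid reaches Juniper along 3 paths.
Via Vantage: 100% × 70% = 70%.
Via Basalt: 20% × 12% = 2.4%.
Via Cinder → Basalt: 100% × 65% × 12% = 7.8%.
Total: 70% + 2.4% + 7.8% = 80.2%.
Rounded: 80.20%.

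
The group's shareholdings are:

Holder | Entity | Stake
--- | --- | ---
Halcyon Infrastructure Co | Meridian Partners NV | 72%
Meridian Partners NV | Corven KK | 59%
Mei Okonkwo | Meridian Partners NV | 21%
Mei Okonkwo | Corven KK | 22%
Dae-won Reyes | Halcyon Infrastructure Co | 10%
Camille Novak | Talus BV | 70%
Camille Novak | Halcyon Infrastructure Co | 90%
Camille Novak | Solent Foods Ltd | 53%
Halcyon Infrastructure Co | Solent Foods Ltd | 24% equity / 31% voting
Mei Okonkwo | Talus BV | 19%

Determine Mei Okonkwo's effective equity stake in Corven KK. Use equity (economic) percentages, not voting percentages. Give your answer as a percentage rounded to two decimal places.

Mei reaches Corven along 2 paths.
Via Meridian: 21% × 59% = 12.39%.
Direct stake: 22% = 22%.
Total: 12.39% + 22% = 34.39%.

34.39%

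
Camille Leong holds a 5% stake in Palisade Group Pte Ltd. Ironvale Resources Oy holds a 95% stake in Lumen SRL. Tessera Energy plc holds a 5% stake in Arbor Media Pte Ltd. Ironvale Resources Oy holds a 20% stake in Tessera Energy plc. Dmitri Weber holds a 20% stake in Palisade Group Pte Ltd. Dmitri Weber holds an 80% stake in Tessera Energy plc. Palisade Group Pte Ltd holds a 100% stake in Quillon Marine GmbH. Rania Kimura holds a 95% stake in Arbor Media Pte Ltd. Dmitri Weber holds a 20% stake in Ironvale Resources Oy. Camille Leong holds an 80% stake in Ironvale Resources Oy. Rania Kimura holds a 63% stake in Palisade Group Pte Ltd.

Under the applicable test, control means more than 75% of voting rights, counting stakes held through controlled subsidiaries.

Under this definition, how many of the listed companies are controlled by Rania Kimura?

1

Rania holds 95% of Arbor, so Rania controls Arbor.
No other company's threshold is met.
Rania controls 1 company.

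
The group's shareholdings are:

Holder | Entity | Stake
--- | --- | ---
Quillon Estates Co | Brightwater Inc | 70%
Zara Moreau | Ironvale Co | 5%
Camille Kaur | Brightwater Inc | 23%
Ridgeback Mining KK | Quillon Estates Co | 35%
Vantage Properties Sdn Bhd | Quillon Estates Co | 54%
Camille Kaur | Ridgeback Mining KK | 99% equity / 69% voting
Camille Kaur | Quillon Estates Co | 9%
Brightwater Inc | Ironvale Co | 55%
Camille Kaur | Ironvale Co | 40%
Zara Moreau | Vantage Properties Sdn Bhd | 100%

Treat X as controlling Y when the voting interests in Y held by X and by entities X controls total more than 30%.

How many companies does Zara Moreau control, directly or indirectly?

Zara holds 100% of Vantage, so Zara controls Vantage.
Vantage holds 54% of Quillon, so Zara controls Quillon.
Quillon holds 70% of Brightwater, so Zara controls Brightwater.
Brightwater and Zara together hold 55% + 5% = 60% of Ironvale, so Zara controls Ironvale.
No other company's threshold is met.
Zara controls 4 companies.

4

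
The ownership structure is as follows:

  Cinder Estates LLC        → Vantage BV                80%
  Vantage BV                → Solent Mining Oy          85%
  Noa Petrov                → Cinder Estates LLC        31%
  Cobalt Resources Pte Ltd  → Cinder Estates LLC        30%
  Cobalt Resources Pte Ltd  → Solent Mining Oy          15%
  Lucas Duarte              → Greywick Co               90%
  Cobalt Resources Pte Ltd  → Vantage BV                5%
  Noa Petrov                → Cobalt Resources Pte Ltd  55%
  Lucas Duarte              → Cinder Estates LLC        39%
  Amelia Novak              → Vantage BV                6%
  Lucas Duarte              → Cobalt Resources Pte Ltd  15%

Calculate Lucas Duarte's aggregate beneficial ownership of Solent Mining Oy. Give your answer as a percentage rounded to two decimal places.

Lucas reaches Solent along 4 paths.
Via Cobalt: 15% × 15% = 2.25%.
Via Cobalt → Vantage: 15% × 5% × 85% = 0.6375%.
Via Cobalt → Cinder → Vantage: 15% × 30% × 80% × 85% = 3.06%.
Via Cinder → Vantage: 39% × 80% × 85% = 26.52%.
Total: 2.25% + 0.6375% + 3.06% + 26.52% = 32.4675%.
Rounded: 32.47%.

32.47%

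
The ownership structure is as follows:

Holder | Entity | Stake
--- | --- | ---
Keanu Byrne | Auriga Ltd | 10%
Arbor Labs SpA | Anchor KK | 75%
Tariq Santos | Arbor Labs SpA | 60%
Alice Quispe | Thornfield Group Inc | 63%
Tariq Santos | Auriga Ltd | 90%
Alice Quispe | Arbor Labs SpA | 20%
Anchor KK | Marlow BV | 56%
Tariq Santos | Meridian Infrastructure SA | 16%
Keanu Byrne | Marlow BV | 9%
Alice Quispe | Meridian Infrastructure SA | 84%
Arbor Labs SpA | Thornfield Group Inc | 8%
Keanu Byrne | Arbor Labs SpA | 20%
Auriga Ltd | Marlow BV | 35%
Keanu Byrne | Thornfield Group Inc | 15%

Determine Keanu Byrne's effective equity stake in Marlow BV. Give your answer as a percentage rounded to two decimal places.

20.90%

Keanu reaches Marlow along 3 paths.
Direct stake: 9% = 9%.
Via Arbor → Anchor: 20% × 75% × 56% = 8.4%.
Via Auriga: 10% × 35% = 3.5%.
Total: 9% + 8.4% + 3.5% = 20.9%.
Rounded: 20.90%.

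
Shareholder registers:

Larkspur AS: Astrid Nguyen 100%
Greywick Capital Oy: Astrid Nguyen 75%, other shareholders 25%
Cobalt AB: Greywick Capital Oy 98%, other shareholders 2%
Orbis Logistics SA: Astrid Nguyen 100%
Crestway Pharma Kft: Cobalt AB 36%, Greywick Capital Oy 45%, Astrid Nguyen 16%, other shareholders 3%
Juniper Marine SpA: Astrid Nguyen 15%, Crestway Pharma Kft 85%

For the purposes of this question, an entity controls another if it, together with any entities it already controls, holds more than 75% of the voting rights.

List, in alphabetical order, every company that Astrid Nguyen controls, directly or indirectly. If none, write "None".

Astrid holds 100% of Larkspur, so Astrid controls Larkspur.
Astrid holds 100% of Orbis, so Astrid controls Orbis.
No other company's threshold is met.

Larkspur AS, Orbis Logistics SA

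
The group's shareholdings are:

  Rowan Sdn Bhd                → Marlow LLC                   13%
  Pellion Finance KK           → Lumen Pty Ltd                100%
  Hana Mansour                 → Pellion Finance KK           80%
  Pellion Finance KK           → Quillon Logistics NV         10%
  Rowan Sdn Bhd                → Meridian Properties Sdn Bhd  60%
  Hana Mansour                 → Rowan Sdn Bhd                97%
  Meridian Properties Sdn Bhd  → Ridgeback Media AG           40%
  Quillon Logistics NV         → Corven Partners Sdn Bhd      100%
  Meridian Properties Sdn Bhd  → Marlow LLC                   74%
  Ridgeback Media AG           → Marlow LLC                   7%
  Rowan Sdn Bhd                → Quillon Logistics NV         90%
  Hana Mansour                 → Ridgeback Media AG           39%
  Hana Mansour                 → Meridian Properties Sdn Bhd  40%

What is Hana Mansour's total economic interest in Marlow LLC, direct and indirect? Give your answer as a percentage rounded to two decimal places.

90.76%

Hana reaches Marlow along 6 paths.
Via Rowan: 97% × 13% = 12.61%.
Via Meridian: 40% × 74% = 29.6%.
Via Rowan → Meridian: 97% × 60% × 74% = 43.068%.
Via Meridian → Ridgeback: 40% × 40% × 7% = 1.12%.
Via Rowan → Meridian → Ridgeback: 97% × 60% × 40% × 7% = 1.6296%.
Via Ridgeback: 39% × 7% = 2.73%.
Total: 12.61% + 29.6% + 43.068% + 1.12% + 1.6296% + 2.73% = 90.7576%.
Rounded: 90.76%.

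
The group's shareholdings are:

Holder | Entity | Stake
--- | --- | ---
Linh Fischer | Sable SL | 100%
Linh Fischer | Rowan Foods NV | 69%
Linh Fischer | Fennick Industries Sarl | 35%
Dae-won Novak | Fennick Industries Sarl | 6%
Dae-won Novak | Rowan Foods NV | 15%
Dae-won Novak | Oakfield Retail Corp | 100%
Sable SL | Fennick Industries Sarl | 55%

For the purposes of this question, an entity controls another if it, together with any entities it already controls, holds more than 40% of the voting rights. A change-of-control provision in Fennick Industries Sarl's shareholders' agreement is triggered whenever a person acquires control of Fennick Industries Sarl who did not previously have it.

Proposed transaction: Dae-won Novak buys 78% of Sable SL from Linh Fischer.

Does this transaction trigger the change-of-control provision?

The purchase adds only to Dae-won's holdings (Linh's stake shrinks), so Dae-won is the only person who could newly come to control Fennick.
Dae-won holds 100% of Oakfield, so Dae-won controls Oakfield.
In Fennick, Dae-won's side holds only 6%, not > 40%.
So before the transaction, Dae-won does not control Fennick.
After the purchase, Dae-won holds 78% of Sable directly, and Linh's stake falls to 22%.
Dae-won holds 78% of Sable, so Dae-won controls Sable.
Dae-won and Sable together hold 6% + 55% = 61% of Fennick, so Dae-won controls Fennick.
Dae-won did not control Fennick before and does after, so the clause is triggered.

Yes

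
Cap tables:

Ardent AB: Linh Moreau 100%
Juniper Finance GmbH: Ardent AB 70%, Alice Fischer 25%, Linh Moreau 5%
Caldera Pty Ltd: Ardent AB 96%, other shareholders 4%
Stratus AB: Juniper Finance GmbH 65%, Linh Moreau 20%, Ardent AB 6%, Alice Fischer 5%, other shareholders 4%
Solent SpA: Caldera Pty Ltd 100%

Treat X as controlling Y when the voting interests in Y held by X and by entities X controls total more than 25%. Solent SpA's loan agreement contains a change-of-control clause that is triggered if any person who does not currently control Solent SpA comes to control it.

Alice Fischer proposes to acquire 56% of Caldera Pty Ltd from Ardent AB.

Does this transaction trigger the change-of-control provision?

The purchase adds only to Alice's holdings (Ardent's stake shrinks), so Alice is the only person who could newly come to control Solent.
Alice's largest direct stake is 25% in Juniper, which does not meet the threshold, so Alice controls no company.
Neither Alice nor any entity Alice controls holds any voting interest in Solent.
So before the transaction, Alice does not control Solent.
After the purchase, Alice holds 56% of Caldera directly, and Ardent's stake falls to 40%.
Alice holds 56% of Caldera, so Alice controls Caldera.
Caldera holds 100% of Solent, so Alice controls Solent.
Alice did not control Solent before and does after, so the clause is triggered.

Yes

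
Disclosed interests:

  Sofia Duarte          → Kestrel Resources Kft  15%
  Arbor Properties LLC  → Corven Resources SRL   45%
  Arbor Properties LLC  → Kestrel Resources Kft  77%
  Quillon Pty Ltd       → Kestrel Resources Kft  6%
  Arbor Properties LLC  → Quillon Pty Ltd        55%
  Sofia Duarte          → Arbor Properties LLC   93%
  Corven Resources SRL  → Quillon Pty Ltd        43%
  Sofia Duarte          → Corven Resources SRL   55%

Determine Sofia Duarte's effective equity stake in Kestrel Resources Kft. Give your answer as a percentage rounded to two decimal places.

Sofia reaches Kestrel along 5 paths.
Via Arbor: 93% × 77% = 71.61%.
Direct stake: 15% = 15%.
Via Arbor → Corven → Quillon: 93% × 45% × 43% × 6% = 1.07973%.
Via Corven → Quillon: 55% × 43% × 6% = 1.419%.
Via Arbor → Quillon: 93% × 55% × 6% = 3.069%.
Total: 71.61% + 15% + 1.07973% + 1.419% + 3.069% = 92.17773%.
Rounded: 92.18%.

92.18%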